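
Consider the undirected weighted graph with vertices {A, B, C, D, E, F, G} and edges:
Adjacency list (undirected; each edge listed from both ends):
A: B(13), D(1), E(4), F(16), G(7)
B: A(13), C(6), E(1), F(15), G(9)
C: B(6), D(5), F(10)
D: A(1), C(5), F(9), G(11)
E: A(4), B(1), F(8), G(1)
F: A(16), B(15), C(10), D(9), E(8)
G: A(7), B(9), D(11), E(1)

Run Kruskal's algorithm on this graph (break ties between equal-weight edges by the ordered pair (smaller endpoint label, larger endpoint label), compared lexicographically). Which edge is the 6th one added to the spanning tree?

Sort edges by weight, then run Kruskal:
A–D (1): add. Components now {A,D} {B} {C} {E} {F} {G}
B–E (1): add. Components now {A,D} {B,E} {C} {F} {G}
E–G (1): add. Components now {A,D} {B,E,G} {C} {F}
A–E (4): add. Components now {A,B,D,E,G} {C} {F}
C–D (5): add. Components now {A,B,C,D,E,G} {F}
B–C (6): skip — B and C already connected.
A–G (7): skip — A and G already connected.
E–F (8): add. Components now {A,B,C,D,E,F,G}
The 6th edge added is E–F.

E-F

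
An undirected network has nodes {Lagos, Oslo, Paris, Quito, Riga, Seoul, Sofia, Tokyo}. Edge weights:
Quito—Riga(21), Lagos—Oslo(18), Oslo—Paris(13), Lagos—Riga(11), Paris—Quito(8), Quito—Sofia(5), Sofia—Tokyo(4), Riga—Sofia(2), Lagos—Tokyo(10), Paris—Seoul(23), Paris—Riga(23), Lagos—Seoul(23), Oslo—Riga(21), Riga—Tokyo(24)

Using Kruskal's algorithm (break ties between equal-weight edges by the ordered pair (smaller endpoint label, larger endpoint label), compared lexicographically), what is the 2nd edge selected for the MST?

Kruskal: consider edges lightest-first.
Riga—Sofia (2): add — endpoints in different components.
Sofia—Tokyo (4): add — endpoints in different components.
Quito—Sofia (5): add — endpoints in different components.
Paris—Quito (8): add — endpoints in different components.
Lagos—Tokyo (10): add — endpoints in different components.
Lagos—Riga (11): skip — Lagos and Riga already connected.
Oslo—Paris (13): add — endpoints in different components.
Lagos—Oslo (18): skip — Lagos and Oslo already connected.
Oslo—Riga (21): skip — Riga and Oslo already connected.
Quito—Riga (21): skip — Quito and Riga already connected.
Lagos—Seoul (23): add — endpoints in different components.
The 2nd edge added is Sofia—Tokyo.

Sofia-Tokyo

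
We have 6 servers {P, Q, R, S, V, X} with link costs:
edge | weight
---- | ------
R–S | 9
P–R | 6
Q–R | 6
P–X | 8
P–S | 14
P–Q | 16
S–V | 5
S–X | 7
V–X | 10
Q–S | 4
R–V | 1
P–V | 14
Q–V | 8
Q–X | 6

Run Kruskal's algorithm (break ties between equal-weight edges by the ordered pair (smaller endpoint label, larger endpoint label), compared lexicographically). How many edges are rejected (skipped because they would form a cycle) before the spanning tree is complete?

1

Kruskal's algorithm — process edges by increasing weight (ties by edge label):
R–V (1): add — endpoints in different components.
Q–S (4): add — endpoints in different components.
S–V (5): add — endpoints in different components.
P–R (6): add — endpoints in different components.
Q–R (6): skip — R and Q already connected.
Q–X (6): add — endpoints in different components.
Edges rejected before the tree was complete: 1.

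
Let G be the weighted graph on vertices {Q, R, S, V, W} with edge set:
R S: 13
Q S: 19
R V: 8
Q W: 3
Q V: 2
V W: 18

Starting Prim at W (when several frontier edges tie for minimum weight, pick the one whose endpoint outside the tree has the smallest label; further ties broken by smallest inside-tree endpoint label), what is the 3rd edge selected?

Prim, starting at W.
Step 1: cheapest edge leaving the tree is Q W (3); add Q.
Step 2: cheapest edge leaving the tree is Q V (2); add V.
Step 3: cheapest edge leaving the tree is R V (8); add R.
Step 4: cheapest edge leaving the tree is R S (13); add S.
The 3rd edge added is R V.

R-V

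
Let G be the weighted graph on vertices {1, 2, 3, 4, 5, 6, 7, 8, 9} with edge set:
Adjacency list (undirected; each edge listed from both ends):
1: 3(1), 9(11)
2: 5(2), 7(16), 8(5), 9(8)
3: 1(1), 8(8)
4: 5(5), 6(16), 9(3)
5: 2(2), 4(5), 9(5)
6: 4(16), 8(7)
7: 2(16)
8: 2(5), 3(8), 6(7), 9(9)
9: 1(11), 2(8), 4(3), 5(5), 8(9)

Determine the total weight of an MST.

47

Prim, starting at 5.
Step 1: cheapest edge leaving the tree is 2–5 (2); add 2.
Step 2: cheapest edge leaving the tree is 4–5 (5); add 4.
Step 3: cheapest edge leaving the tree is 4–9 (3); add 9.
Step 4: cheapest edge leaving the tree is 2–8 (5); add 8.
Step 5: cheapest edge leaving the tree is 6–8 (7); add 6.
Step 6: cheapest edge leaving the tree is 3–8 (8); add 3.
Step 7: cheapest edge leaving the tree is 1–3 (1); add 1.
Step 8: cheapest edge leaving the tree is 2–7 (16); add 7.
MST edges: 2–5, 4–5, 4–9, 2–8, 6–8, 3–8, 1–3, 2–7; total weight 2+5+3+5+7+8+1+16 = 47.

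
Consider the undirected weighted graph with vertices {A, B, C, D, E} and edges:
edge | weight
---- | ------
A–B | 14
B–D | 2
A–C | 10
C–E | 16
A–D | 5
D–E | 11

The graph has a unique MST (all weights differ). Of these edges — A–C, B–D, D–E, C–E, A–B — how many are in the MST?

Kruskal: consider edges lightest-first.
B–D (2): add — endpoints in different components.
A–D (5): add — endpoints in different components.
A–C (10): add — endpoints in different components.
D–E (11): add — endpoints in different components.
MST edge set: {B–D, A–D, A–C, D–E}.
Of the listed edges, {A–C, B–D, D–E} are in the MST → 3.

3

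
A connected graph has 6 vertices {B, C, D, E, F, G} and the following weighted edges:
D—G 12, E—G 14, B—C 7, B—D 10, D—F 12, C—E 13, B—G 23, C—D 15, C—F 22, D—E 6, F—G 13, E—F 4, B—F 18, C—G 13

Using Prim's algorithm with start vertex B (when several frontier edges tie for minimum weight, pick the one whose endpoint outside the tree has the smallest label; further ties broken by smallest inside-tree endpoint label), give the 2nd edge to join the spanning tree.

B-D

Prim's algorithm from B:
Step 1: frontier [B—C 7, B—D 10, B—F 18, B—G 23] → take B—C (7); add C.
Step 2: frontier [B—D 10, B—F 18, B—G 23, C—E 13, C—G 13, C—D 15, C—F 22] → take B—D (10); add D.
Step 3: frontier [B—F 18, B—G 23, C—E 13, C—G 13, C—F 22, D—E 6, D—F 12, D—G 12] → take D—E (6); add E.
Step 4: frontier [B—F 18, B—G 23, C—G 13, C—F 22, D—F 12, D—G 12, E—F 4, E—G 14] → take E—F (4); add F.
Step 5: frontier [B—G 23, C—G 13, D—G 12, E—G 14, F—G 13] → take D—G (12); add G.
The 2nd edge added is B—D.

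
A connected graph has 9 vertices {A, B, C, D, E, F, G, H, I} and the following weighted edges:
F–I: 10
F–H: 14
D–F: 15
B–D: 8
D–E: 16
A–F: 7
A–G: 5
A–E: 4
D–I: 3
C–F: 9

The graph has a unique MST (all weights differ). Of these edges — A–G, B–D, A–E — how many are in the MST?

Sort edges by weight, then run Kruskal:
D–I (3): add — endpoints in different components.
A–E (4): add — endpoints in different components.
A–G (5): add — endpoints in different components.
A–F (7): add — endpoints in different components.
B–D (8): add — endpoints in different components.
C–F (9): add — endpoints in different components.
F–I (10): add — endpoints in different components.
F–H (14): add — endpoints in different components.
MST edge set: {D–I, A–E, A–G, A–F, B–D, C–F, F–I, F–H}.
Of the listed edges, {A–G, B–D, A–E} are in the MST → 3.

3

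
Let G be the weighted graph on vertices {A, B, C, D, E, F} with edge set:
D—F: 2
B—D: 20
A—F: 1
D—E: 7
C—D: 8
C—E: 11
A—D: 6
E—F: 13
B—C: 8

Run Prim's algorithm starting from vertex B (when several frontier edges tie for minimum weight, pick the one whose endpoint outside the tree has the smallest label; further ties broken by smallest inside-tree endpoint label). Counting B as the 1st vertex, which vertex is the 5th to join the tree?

A

Prim's algorithm from B:
Step 1: frontier [B—C 8, B—D 20] → take B—C (8); add C.
Step 2: frontier [B—D 20, C—D 8, C—E 11] → take C—D (8); add D.
Step 3: frontier [C—E 11, D—F 2, A—D 6, D—E 7] → take D—F (2); add F.
Step 4: frontier [C—E 11, A—D 6, D—E 7, A—F 1, E—F 13] → take A—F (1); add A.
Step 5: frontier [C—E 11, D—E 7, E—F 13] → take D—E (7); add E.
Vertex order: B, C, D, F, A, E. The 5th vertex is A.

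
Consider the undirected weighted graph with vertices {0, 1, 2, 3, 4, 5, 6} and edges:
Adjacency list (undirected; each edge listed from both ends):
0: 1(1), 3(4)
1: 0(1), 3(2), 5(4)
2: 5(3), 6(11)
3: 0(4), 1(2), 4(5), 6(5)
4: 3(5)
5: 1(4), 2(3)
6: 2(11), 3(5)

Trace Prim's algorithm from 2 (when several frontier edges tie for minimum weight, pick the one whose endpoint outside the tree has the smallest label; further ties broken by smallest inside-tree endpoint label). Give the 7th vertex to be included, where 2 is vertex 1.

6

Prim, starting at 2.
Step 1: frontier [2–5 3, 2–6 11] → take 2–5 (3); add 5.
Step 2: frontier [2–6 11, 1–5 4] → take 1–5 (4); add 1.
Step 3: frontier [0–1 1, 1–3 2, 2–6 11] → take 0–1 (1); add 0.
Step 4: frontier [0–3 4, 1–3 2, 2–6 11] → take 1–3 (2); add 3.
Step 5: frontier [2–6 11, 3–4 5, 3–6 5] → take 3–4 (5); add 4.
Step 6: frontier [2–6 11, 3–6 5] → take 3–6 (5); add 6.
Vertex order: 2, 5, 1, 0, 3, 4, 6. The 7th vertex is 6.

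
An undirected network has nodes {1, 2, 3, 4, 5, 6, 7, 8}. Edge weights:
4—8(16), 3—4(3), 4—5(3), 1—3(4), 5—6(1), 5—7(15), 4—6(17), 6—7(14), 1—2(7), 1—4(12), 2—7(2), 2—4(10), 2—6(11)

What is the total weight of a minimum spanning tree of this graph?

36

Sort edges by weight, then run Kruskal:
5—6 (1): add — endpoints in different components.
2—7 (2): add — endpoints in different components.
3—4 (3): add — endpoints in different components.
4—5 (3): add — endpoints in different components.
1—3 (4): add — endpoints in different components.
1—2 (7): add — endpoints in different components.
2—4 (10): skip — 2 and 4 already connected.
2—6 (11): skip — 2 and 6 already connected.
1—4 (12): skip — 1 and 4 already connected.
6—7 (14): skip — 6 and 7 already connected.
5—7 (15): skip — 5 and 7 already connected.
4—8 (16): add — endpoints in different components.
MST edges: 5—6, 2—7, 3—4, 4—5, 1—3, 1—2, 4—8; total weight 1+2+3+3+4+7+16 = 36.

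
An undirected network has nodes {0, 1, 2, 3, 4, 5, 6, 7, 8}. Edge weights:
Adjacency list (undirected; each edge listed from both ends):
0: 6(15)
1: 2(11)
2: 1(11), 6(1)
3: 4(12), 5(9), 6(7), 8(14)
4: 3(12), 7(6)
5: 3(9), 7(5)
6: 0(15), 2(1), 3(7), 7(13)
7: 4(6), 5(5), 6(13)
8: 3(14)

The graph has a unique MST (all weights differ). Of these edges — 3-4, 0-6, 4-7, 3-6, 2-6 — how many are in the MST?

Kruskal: consider edges lightest-first.
2-6 (1): add — endpoints in different components.
5-7 (5): add — endpoints in different components.
4-7 (6): add — endpoints in different components.
3-6 (7): add — endpoints in different components.
3-5 (9): add — endpoints in different components.
1-2 (11): add — endpoints in different components.
3-4 (12): skip — 3 and 4 already connected.
6-7 (13): skip — 6 and 7 already connected.
3-8 (14): add — endpoints in different components.
0-6 (15): add — endpoints in different components.
MST edge set: {2-6, 5-7, 4-7, 3-6, 3-5, 1-2, 3-8, 0-6}.
Of the listed edges, {0-6, 4-7, 3-6, 2-6} are in the MST → 4.

4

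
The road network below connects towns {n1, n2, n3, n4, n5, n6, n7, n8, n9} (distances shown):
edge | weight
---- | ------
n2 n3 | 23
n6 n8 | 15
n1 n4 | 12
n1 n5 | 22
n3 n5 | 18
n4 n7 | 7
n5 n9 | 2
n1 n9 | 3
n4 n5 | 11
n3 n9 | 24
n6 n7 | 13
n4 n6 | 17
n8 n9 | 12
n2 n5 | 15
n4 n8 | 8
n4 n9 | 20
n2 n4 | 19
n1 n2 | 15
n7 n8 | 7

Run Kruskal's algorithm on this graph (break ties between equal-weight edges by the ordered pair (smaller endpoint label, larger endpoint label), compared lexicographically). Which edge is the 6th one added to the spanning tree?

Kruskal's algorithm — process edges by increasing weight (ties by edge label):
n5 n9 (2): add — endpoints in different components.
n1 n9 (3): add — endpoints in different components.
n4 n7 (7): add — endpoints in different components.
n7 n8 (7): add — endpoints in different components.
n4 n8 (8): skip — n4 and n8 already connected.
n4 n5 (11): add — endpoints in different components.
n1 n4 (12): skip — n4 and n1 already connected.
n8 n9 (12): skip — n8 and n9 already connected.
n6 n7 (13): add — endpoints in different components.
n1 n2 (15): add — endpoints in different components.
n2 n5 (15): skip — n2 and n5 already connected.
n6 n8 (15): skip — n6 and n8 already connected.
n4 n6 (17): skip — n4 and n6 already connected.
n3 n5 (18): add — endpoints in different components.
The 6th edge added is n6 n7.

n6-n7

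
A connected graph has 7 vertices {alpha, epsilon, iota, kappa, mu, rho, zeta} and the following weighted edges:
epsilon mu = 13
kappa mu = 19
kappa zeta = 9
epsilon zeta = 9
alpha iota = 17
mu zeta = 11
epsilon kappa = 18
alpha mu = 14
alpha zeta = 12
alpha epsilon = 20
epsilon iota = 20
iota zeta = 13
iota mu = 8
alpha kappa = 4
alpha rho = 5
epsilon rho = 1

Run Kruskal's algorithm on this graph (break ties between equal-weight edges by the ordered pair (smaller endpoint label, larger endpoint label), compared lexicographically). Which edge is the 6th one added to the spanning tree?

mu-zeta

Sort edges by weight, then run Kruskal:
epsilon rho (1): add. Components now {kappa} {zeta} {alpha} {mu} {epsilon,rho} {iota}
alpha kappa (4): add. Components now {alpha,kappa} {zeta} {mu} {epsilon,rho} {iota}
alpha rho (5): add. Components now {alpha,epsilon,kappa,rho} {zeta} {mu} {iota}
iota mu (8): add. Components now {alpha,epsilon,kappa,rho} {zeta} {iota,mu}
epsilon zeta (9): add. Components now {alpha,epsilon,kappa,rho,zeta} {iota,mu}
kappa zeta (9): skip — kappa and zeta already connected.
mu zeta (11): add. Components now {alpha,epsilon,iota,kappa,mu,rho,zeta}
The 6th edge added is mu zeta.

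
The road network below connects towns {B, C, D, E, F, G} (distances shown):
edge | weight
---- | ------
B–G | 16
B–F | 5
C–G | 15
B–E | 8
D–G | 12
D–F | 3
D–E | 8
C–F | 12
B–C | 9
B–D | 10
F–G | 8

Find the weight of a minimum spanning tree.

33

Grow the tree from F using Prim:
Step 1: frontier [D–F 3, B–F 5, F–G 8, C–F 12] → take D–F (3); add D.
Step 2: frontier [D–E 8, B–D 10, D–G 12, B–F 5, F–G 8, C–F 12] → take B–F (5); add B.
Step 3: frontier [B–E 8, B–C 9, B–G 16, D–E 8, D–G 12, F–G 8, C–F 12] → take B–E (8); add E.
Step 4: frontier [B–C 9, B–G 16, D–G 12, F–G 8, C–F 12] → take F–G (8); add G.
Step 5: frontier [B–C 9, C–F 12, C–G 15] → take B–C (9); add C.
MST edges: D–F, B–F, B–E, F–G, B–C; total weight 3+5+8+8+9 = 33.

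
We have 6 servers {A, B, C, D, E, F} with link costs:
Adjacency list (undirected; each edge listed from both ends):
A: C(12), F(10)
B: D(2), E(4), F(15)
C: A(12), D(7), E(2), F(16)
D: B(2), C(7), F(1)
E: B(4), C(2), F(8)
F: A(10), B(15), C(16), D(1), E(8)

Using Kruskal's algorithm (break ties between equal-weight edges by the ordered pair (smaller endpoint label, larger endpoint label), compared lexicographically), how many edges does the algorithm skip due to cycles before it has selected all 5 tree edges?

Kruskal: consider edges lightest-first.
D F (1): add. Components now {A} {B} {C} {D,F} {E}
B D (2): add. Components now {A} {B,D,F} {C} {E}
C E (2): add. Components now {A} {B,D,F} {C,E}
B E (4): add. Components now {A} {B,C,D,E,F}
C D (7): skip — C and D already connected.
E F (8): skip — E and F already connected.
A F (10): add. Components now {A,B,C,D,E,F}
Edges rejected before the tree was complete: 2.

2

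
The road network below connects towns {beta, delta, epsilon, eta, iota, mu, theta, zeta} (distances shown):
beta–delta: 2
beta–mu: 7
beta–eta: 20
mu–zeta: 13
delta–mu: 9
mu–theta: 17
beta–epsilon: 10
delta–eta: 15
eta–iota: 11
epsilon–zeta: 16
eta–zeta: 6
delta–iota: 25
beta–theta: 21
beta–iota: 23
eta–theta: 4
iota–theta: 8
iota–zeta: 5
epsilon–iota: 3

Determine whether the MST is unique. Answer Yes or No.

Sort edges by weight, then run Kruskal:
beta–delta (2): add — endpoints in different components.
epsilon–iota (3): add — endpoints in different components.
eta–theta (4): add — endpoints in different components.
iota–zeta (5): add — endpoints in different components.
eta–zeta (6): add — endpoints in different components.
beta–mu (7): add — endpoints in different components.
iota–theta (8): skip — theta and iota already connected.
delta–mu (9): skip — delta and mu already connected.
beta–epsilon (10): add — endpoints in different components.
Every non-tree edge has weight strictly greater than the heaviest edge on the tree path between its endpoints, so the MST is unique.

Yes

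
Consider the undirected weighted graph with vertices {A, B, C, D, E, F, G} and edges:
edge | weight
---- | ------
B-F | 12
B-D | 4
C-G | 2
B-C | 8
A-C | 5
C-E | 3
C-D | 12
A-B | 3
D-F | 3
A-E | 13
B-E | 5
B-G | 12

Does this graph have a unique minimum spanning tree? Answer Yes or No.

No

Sort edges by weight, then run Kruskal:
C-G (2): add — endpoints in different components.
A-B (3): add — endpoints in different components.
C-E (3): add — endpoints in different components.
D-F (3): add — endpoints in different components.
B-D (4): add — endpoints in different components.
A-C (5): add — endpoints in different components.
Non-tree edge B-E has weight 5, equal to the heaviest edge on its tree cycle — swapping gives another MST of the same weight. Not unique.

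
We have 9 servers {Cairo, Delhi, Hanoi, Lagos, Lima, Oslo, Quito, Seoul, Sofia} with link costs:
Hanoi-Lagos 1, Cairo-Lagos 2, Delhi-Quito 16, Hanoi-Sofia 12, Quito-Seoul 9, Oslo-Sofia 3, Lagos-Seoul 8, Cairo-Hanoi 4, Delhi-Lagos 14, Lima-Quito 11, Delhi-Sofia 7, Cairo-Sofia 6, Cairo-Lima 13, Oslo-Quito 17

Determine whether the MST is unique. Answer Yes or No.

Kruskal's algorithm — process edges by increasing weight (ties by edge label):
Hanoi-Lagos (1): add — endpoints in different components.
Cairo-Lagos (2): add — endpoints in different components.
Oslo-Sofia (3): add — endpoints in different components.
Cairo-Hanoi (4): skip — Cairo and Hanoi already connected.
Cairo-Sofia (6): add — endpoints in different components.
Delhi-Sofia (7): add — endpoints in different components.
Lagos-Seoul (8): add — endpoints in different components.
Quito-Seoul (9): add — endpoints in different components.
Lima-Quito (11): add — endpoints in different components.
Every non-tree edge has weight strictly greater than the heaviest edge on the tree path between its endpoints, so the MST is unique.

Yes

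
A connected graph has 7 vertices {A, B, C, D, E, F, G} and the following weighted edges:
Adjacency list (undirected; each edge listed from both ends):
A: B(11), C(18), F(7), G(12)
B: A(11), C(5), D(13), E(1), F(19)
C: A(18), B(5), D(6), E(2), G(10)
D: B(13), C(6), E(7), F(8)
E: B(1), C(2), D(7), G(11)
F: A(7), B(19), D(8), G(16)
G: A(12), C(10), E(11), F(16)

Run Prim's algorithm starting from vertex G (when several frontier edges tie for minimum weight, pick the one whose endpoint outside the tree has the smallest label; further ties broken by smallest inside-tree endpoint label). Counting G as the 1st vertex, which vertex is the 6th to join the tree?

Grow the tree from G using Prim:
Step 1: cheapest edge leaving the tree is C—G (10); add C.
Step 2: cheapest edge leaving the tree is C—E (2); add E.
Step 3: cheapest edge leaving the tree is B—E (1); add B.
Step 4: cheapest edge leaving the tree is C—D (6); add D.
Step 5: cheapest edge leaving the tree is D—F (8); add F.
Step 6: cheapest edge leaving the tree is A—F (7); add A.
Vertex order: G, C, E, B, D, F, A. The 6th vertex is F.

F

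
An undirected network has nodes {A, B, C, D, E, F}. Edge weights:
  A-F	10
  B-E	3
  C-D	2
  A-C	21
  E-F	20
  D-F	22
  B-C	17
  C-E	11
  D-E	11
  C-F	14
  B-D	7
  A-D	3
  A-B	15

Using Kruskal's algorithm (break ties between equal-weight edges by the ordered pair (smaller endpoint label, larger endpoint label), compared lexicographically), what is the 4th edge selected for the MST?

Kruskal: consider edges lightest-first.
C-D (2): add — endpoints in different components.
A-D (3): add — endpoints in different components.
B-E (3): add — endpoints in different components.
B-D (7): add — endpoints in different components.
A-F (10): add — endpoints in different components.
The 4th edge added is B-D.

B-D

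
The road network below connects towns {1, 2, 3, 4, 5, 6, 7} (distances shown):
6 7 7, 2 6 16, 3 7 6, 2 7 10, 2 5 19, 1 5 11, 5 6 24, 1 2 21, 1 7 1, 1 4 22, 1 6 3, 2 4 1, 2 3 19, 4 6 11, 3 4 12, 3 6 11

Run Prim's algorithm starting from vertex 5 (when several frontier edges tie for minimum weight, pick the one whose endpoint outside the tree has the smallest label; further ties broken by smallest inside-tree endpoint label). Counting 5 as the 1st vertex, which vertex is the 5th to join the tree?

Prim, starting at 5.
Step 1: cheapest edge leaving the tree is 1 5 (11); add 1.
Step 2: cheapest edge leaving the tree is 1 7 (1); add 7.
Step 3: cheapest edge leaving the tree is 1 6 (3); add 6.
Step 4: cheapest edge leaving the tree is 3 7 (6); add 3.
Step 5: cheapest edge leaving the tree is 2 7 (10); add 2.
Step 6: cheapest edge leaving the tree is 2 4 (1); add 4.
Vertex order: 5, 1, 7, 6, 3, 2, 4. The 5th vertex is 3.

3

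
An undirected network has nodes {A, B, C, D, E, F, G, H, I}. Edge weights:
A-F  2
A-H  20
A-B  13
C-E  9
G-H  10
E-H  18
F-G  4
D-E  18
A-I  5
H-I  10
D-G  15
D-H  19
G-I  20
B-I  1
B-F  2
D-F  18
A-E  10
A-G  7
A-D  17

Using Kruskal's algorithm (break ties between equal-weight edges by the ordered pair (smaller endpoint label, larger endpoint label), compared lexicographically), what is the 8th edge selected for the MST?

D-G

Kruskal: consider edges lightest-first.
B-I (1): add — endpoints in different components.
A-F (2): add — endpoints in different components.
B-F (2): add — endpoints in different components.
F-G (4): add — endpoints in different components.
A-I (5): skip — A and I already connected.
A-G (7): skip — A and G already connected.
C-E (9): add — endpoints in different components.
A-E (10): add — endpoints in different components.
G-H (10): add — endpoints in different components.
H-I (10): skip — H and I already connected.
A-B (13): skip — A and B already connected.
D-G (15): add — endpoints in different components.
The 8th edge added is D-G.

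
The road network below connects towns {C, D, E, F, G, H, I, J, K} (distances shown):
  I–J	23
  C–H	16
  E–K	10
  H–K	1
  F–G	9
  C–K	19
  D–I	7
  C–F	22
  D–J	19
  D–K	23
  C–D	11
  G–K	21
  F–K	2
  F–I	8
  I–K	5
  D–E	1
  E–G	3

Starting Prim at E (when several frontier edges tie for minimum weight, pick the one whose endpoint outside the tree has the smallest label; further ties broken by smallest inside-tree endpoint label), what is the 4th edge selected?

Prim, starting at E.
Step 1: cheapest edge leaving the tree is D–E (1); add D.
Step 2: cheapest edge leaving the tree is E–G (3); add G.
Step 3: cheapest edge leaving the tree is D–I (7); add I.
Step 4: cheapest edge leaving the tree is I–K (5); add K.
Step 5: cheapest edge leaving the tree is H–K (1); add H.
Step 6: cheapest edge leaving the tree is F–K (2); add F.
Step 7: cheapest edge leaving the tree is C–D (11); add C.
Step 8: cheapest edge leaving the tree is D–J (19); add J.
The 4th edge added is I–K.

I-K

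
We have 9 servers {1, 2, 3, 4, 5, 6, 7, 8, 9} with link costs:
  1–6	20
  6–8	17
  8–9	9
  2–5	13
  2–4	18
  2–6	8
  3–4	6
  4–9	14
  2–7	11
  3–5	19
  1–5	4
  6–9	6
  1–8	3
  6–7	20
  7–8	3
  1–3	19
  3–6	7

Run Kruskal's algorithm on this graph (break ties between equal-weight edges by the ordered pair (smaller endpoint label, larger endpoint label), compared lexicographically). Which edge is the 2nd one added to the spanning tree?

Sort edges by weight, then run Kruskal:
1–8 (3): add — endpoints in different components.
7–8 (3): add — endpoints in different components.
1–5 (4): add — endpoints in different components.
3–4 (6): add — endpoints in different components.
6–9 (6): add — endpoints in different components.
3–6 (7): add — endpoints in different components.
2–6 (8): add — endpoints in different components.
8–9 (9): add — endpoints in different components.
The 2nd edge added is 7–8.

7-8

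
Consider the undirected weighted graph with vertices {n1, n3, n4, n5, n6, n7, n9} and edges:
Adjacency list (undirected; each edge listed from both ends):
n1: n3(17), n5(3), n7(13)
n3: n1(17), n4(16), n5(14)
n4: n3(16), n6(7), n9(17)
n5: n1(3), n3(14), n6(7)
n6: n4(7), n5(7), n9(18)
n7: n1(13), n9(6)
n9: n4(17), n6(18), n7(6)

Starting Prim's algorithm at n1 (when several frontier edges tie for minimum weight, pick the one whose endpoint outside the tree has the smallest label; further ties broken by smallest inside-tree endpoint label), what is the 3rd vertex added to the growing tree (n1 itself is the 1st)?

Prim's algorithm from n1:
Step 1: cheapest edge leaving the tree is n1–n5 (3); add n5.
Step 2: cheapest edge leaving the tree is n5–n6 (7); add n6.
Step 3: cheapest edge leaving the tree is n4–n6 (7); add n4.
Step 4: cheapest edge leaving the tree is n1–n7 (13); add n7.
Step 5: cheapest edge leaving the tree is n7–n9 (6); add n9.
Step 6: cheapest edge leaving the tree is n3–n5 (14); add n3.
Vertex order: n1, n5, n6, n4, n7, n9, n3. The 3rd vertex is n6.

n6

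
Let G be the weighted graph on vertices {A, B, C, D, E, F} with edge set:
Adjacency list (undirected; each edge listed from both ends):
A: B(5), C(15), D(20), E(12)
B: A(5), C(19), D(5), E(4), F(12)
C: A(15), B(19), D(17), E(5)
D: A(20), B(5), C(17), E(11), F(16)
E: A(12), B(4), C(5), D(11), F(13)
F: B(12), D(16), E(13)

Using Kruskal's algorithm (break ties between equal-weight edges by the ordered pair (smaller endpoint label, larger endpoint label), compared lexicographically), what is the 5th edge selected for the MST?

B-F

Sort edges by weight, then run Kruskal:
B E (4): add — endpoints in different components.
A B (5): add — endpoints in different components.
B D (5): add — endpoints in different components.
C E (5): add — endpoints in different components.
D E (11): skip — D and E already connected.
A E (12): skip — A and E already connected.
B F (12): add — endpoints in different components.
The 5th edge added is B F.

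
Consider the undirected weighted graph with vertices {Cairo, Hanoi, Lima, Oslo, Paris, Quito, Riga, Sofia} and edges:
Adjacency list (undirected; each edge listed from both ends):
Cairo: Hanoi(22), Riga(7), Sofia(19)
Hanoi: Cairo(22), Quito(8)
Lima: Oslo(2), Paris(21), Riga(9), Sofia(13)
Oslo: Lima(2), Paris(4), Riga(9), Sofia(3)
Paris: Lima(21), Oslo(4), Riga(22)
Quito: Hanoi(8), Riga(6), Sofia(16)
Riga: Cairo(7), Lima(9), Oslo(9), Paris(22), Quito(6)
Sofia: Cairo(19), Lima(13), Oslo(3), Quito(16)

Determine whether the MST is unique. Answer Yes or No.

No

Sort edges by weight, then run Kruskal:
Lima—Oslo (2): add — endpoints in different components.
Oslo—Sofia (3): add — endpoints in different components.
Oslo—Paris (4): add — endpoints in different components.
Quito—Riga (6): add — endpoints in different components.
Cairo—Riga (7): add — endpoints in different components.
Hanoi—Quito (8): add — endpoints in different components.
Lima—Riga (9): add — endpoints in different components.
Non-tree edge Oslo—Riga has weight 9, equal to the heaviest edge on its tree cycle — swapping gives another MST of the same weight. Not unique.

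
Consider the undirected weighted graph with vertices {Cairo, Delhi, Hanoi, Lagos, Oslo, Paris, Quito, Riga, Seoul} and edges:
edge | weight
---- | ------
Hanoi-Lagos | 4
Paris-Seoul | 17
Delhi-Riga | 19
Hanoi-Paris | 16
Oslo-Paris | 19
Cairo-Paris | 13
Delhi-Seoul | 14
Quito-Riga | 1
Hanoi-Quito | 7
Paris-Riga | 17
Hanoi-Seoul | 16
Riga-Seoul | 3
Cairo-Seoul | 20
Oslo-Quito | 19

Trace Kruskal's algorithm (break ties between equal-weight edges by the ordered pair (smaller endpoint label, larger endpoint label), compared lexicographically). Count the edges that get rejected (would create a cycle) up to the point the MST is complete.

4

Kruskal's algorithm — process edges by increasing weight (ties by edge label):
Quito-Riga (1): add — endpoints in different components.
Riga-Seoul (3): add — endpoints in different components.
Hanoi-Lagos (4): add — endpoints in different components.
Hanoi-Quito (7): add — endpoints in different components.
Cairo-Paris (13): add — endpoints in different components.
Delhi-Seoul (14): add — endpoints in different components.
Hanoi-Paris (16): add — endpoints in different components.
Hanoi-Seoul (16): skip — Seoul and Hanoi already connected.
Paris-Riga (17): skip — Riga and Paris already connected.
Paris-Seoul (17): skip — Seoul and Paris already connected.
Delhi-Riga (19): skip — Riga and Delhi already connected.
Oslo-Paris (19): add — endpoints in different components.
Edges rejected before the tree was complete: 4.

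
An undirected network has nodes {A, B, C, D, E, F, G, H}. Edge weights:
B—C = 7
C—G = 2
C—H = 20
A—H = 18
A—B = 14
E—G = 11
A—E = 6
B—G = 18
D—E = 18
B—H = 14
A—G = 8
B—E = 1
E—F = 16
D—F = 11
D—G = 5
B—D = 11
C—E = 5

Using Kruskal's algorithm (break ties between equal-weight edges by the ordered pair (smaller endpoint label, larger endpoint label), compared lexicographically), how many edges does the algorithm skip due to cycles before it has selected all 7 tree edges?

Kruskal's algorithm — process edges by increasing weight (ties by edge label):
B—E (1): add — endpoints in different components.
C—G (2): add — endpoints in different components.
C—E (5): add — endpoints in different components.
D—G (5): add — endpoints in different components.
A—E (6): add — endpoints in different components.
B—C (7): skip — B and C already connected.
A—G (8): skip — A and G already connected.
B—D (11): skip — B and D already connected.
D—F (11): add — endpoints in different components.
E—G (11): skip — E and G already connected.
A—B (14): skip — A and B already connected.
B—H (14): add — endpoints in different components.
Edges rejected before the tree was complete: 5.

5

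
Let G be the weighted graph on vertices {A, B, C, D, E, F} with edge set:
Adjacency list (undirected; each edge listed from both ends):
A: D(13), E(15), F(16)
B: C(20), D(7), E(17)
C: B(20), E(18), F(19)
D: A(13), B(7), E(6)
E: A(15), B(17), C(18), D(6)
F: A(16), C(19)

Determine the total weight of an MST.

Kruskal: consider edges lightest-first.
D—E (6): add. Components now {A} {B} {C} {D,E} {F}
B—D (7): add. Components now {A} {B,D,E} {C} {F}
A—D (13): add. Components now {A,B,D,E} {C} {F}
A—E (15): skip — A and E already connected.
A—F (16): add. Components now {A,B,D,E,F} {C}
B—E (17): skip — B and E already connected.
C—E (18): add. Components now {A,B,C,D,E,F}
MST edges: D—E, B—D, A—D, A—F, C—E; total weight 6+7+13+16+18 = 60.

60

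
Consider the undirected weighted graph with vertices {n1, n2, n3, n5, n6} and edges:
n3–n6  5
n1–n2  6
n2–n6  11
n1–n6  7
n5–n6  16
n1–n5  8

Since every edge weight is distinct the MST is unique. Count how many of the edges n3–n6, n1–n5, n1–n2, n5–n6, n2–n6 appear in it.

3

Kruskal: consider edges lightest-first.
n3–n6 (5): add. Components now {n3,n6} {n5} {n2} {n1}
n1–n2 (6): add. Components now {n3,n6} {n5} {n1,n2}
n1–n6 (7): add. Components now {n1,n2,n3,n6} {n5}
n1–n5 (8): add. Components now {n1,n2,n3,n5,n6}
MST edge set: {n3–n6, n1–n2, n1–n6, n1–n5}.
Of the listed edges, {n3–n6, n1–n5, n1–n2} are in the MST → 3.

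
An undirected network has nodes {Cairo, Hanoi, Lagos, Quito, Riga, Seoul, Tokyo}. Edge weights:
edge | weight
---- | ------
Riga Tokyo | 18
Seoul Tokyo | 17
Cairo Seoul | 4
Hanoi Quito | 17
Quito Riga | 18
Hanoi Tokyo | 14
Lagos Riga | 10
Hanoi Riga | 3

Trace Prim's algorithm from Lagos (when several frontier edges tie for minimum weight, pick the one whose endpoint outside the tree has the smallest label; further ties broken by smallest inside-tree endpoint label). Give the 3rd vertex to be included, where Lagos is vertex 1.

Prim, starting at Lagos.
Step 1: cheapest edge leaving the tree is Lagos Riga (10); add Riga.
Step 2: cheapest edge leaving the tree is Hanoi Riga (3); add Hanoi.
Step 3: cheapest edge leaving the tree is Hanoi Tokyo (14); add Tokyo.
Step 4: cheapest edge leaving the tree is Hanoi Quito (17); add Quito.
Step 5: cheapest edge leaving the tree is Seoul Tokyo (17); add Seoul.
Step 6: cheapest edge leaving the tree is Cairo Seoul (4); add Cairo.
Vertex order: Lagos, Riga, Hanoi, Tokyo, Quito, Seoul, Cairo. The 3rd vertex is Hanoi.

Hanoi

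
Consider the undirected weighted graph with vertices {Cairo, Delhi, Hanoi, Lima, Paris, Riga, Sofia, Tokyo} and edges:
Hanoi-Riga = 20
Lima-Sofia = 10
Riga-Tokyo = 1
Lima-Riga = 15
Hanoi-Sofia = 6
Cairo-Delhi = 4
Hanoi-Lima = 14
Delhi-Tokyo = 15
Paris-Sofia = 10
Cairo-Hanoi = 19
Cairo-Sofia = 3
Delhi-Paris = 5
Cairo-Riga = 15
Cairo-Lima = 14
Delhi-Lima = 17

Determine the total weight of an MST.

44

Prim, starting at Sofia.
Step 1: cheapest edge leaving the tree is Cairo-Sofia (3); add Cairo.
Step 2: cheapest edge leaving the tree is Cairo-Delhi (4); add Delhi.
Step 3: cheapest edge leaving the tree is Delhi-Paris (5); add Paris.
Step 4: cheapest edge leaving the tree is Hanoi-Sofia (6); add Hanoi.
Step 5: cheapest edge leaving the tree is Lima-Sofia (10); add Lima.
Step 6: cheapest edge leaving the tree is Cairo-Riga (15); add Riga.
Step 7: cheapest edge leaving the tree is Riga-Tokyo (1); add Tokyo.
MST edges: Cairo-Sofia, Cairo-Delhi, Delhi-Paris, Hanoi-Sofia, Lima-Sofia, Cairo-Riga, Riga-Tokyo; total weight 3+4+5+6+10+15+1 = 44.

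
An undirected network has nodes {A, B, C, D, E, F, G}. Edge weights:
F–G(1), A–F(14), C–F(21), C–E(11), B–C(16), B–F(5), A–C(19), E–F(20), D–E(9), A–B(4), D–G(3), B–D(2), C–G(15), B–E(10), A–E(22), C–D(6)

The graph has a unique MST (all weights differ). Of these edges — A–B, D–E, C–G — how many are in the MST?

Sort edges by weight, then run Kruskal:
F–G (1): add — endpoints in different components.
B–D (2): add — endpoints in different components.
D–G (3): add — endpoints in different components.
A–B (4): add — endpoints in different components.
B–F (5): skip — B and F already connected.
C–D (6): add — endpoints in different components.
D–E (9): add — endpoints in different components.
MST edge set: {F–G, B–D, D–G, A–B, C–D, D–E}.
Of the listed edges, {A–B, D–E} are in the MST → 2.

2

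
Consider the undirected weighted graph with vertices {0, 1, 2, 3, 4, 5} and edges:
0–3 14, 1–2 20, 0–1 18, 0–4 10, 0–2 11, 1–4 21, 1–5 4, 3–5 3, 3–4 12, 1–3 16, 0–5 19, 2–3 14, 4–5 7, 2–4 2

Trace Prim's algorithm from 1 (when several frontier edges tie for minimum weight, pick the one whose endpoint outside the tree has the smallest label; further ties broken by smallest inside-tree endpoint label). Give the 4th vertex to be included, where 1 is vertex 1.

Prim's algorithm from 1:
Step 1: frontier [1–5 4, 1–3 16, 0–1 18, 1–2 20, 1–4 21] → take 1–5 (4); add 5.
Step 2: frontier [1–3 16, 0–1 18, 1–2 20, 1–4 21, 3–5 3, 4–5 7, 0–5 19] → take 3–5 (3); add 3.
Step 3: frontier [0–1 18, 1–2 20, 1–4 21, 3–4 12, 0–3 14, 2–3 14, 4–5 7, 0–5 19] → take 4–5 (7); add 4.
Step 4: frontier [0–1 18, 1–2 20, 0–3 14, 2–3 14, 2–4 2, 0–4 10, 0–5 19] → take 2–4 (2); add 2.
Step 5: frontier [0–1 18, 0–2 11, 0–3 14, 0–4 10, 0–5 19] → take 0–4 (10); add 0.
Vertex order: 1, 5, 3, 4, 2, 0. The 4th vertex is 4.

4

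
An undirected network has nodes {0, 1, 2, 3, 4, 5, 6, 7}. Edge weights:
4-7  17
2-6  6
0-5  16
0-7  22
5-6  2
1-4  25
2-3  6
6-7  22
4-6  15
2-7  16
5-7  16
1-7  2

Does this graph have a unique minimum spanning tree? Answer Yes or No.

Kruskal: consider edges lightest-first.
1-7 (2): add — endpoints in different components.
5-6 (2): add — endpoints in different components.
2-3 (6): add — endpoints in different components.
2-6 (6): add — endpoints in different components.
4-6 (15): add — endpoints in different components.
0-5 (16): add — endpoints in different components.
2-7 (16): add — endpoints in different components.
Non-tree edge 5-7 has weight 16, equal to the heaviest edge on its tree cycle — swapping gives another MST of the same weight. Not unique.

No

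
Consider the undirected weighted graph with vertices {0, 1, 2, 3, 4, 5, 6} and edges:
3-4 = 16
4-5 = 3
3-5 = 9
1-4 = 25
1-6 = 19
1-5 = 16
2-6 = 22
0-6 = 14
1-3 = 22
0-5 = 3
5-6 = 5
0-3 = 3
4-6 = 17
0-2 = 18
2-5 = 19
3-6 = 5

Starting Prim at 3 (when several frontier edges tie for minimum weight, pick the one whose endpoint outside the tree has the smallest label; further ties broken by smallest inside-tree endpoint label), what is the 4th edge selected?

Prim's algorithm from 3:
Step 1: cheapest edge leaving the tree is 0-3 (3); add 0.
Step 2: cheapest edge leaving the tree is 0-5 (3); add 5.
Step 3: cheapest edge leaving the tree is 4-5 (3); add 4.
Step 4: cheapest edge leaving the tree is 3-6 (5); add 6.
Step 5: cheapest edge leaving the tree is 1-5 (16); add 1.
Step 6: cheapest edge leaving the tree is 0-2 (18); add 2.
The 4th edge added is 3-6.

3-6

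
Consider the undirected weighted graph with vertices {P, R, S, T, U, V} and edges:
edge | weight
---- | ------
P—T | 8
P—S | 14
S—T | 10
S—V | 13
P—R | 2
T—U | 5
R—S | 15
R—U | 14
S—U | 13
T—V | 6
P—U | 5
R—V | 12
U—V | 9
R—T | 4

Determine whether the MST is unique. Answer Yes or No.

Sort edges by weight, then run Kruskal:
P—R (2): add — endpoints in different components.
R—T (4): add — endpoints in different components.
P—U (5): add — endpoints in different components.
T—U (5): skip — T and U already connected.
T—V (6): add — endpoints in different components.
P—T (8): skip — P and T already connected.
U—V (9): skip — V and U already connected.
S—T (10): add — endpoints in different components.
Non-tree edge T—U has weight 5, equal to the heaviest edge on its tree cycle — swapping gives another MST of the same weight. Not unique.

No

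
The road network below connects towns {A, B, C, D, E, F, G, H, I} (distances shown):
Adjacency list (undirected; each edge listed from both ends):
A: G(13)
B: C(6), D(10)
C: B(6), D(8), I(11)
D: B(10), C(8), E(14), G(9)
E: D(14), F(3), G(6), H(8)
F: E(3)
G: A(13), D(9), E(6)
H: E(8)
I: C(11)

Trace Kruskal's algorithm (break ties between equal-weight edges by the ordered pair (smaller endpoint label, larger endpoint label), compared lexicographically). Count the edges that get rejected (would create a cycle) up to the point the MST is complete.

1

Kruskal's algorithm — process edges by increasing weight (ties by edge label):
E F (3): add — endpoints in different components.
B C (6): add — endpoints in different components.
E G (6): add — endpoints in different components.
C D (8): add — endpoints in different components.
E H (8): add — endpoints in different components.
D G (9): add — endpoints in different components.
B D (10): skip — B and D already connected.
C I (11): add — endpoints in different components.
A G (13): add — endpoints in different components.
Edges rejected before the tree was complete: 1.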